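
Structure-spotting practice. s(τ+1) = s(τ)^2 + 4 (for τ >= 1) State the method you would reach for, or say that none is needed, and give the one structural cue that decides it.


Technique: no special technique — the sequence value feeds back through itself nonlinearly — linear superposition fails, and every superposition-based closed form fails with it.


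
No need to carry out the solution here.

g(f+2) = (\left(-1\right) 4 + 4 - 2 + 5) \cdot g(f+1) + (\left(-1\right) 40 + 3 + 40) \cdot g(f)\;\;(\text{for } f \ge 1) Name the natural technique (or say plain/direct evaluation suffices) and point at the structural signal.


Best approach: the characteristic-root method — every coefficient is a fixed number and the forcing is zero — substitute r^f and read off the root equation.


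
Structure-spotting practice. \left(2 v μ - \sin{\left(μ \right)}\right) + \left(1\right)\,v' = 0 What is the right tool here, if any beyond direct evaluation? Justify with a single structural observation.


Method: a linear integrating factor — the unknown enters only to the first power against a nonzero forcing term — the integrating-factor template applies directly.


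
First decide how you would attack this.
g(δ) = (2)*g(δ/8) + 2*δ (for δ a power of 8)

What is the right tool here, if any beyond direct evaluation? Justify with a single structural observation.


Best approach: the master substitution — the call at δ/8 makes this multiplicative recursion; the master-style substitution converts it to additive.


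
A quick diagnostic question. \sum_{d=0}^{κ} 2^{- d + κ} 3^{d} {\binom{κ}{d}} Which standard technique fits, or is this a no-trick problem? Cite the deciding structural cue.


Technique: the binomial theorem — the binomial coefficients weight matched powers of 3 and 2, which is exactly the expansion of a binomial power.


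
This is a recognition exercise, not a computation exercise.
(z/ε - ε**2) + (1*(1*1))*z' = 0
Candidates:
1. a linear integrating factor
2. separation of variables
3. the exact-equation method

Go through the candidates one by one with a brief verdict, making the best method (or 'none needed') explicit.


Diagnosis: a linear integrating factor — the unknown enters only to the first power against a nonzero forcing term — the integrating-factor template applies directly.
- a linear integrating factor — a fit — the right tool for this form.
- separation of variables — no algebra isolates the independent variable on one side and the unknown on the other.
- the exact-equation method — no potential function has this form as its differential, as written.


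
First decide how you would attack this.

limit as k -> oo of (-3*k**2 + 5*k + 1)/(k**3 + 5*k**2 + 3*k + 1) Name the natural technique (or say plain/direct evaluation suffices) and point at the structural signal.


Diagnosis: dominant-term comparison — growth-rate triage: the leading powers of k decide the limit, everything else is noise. l'Hôpital's at-infinity variant applies to the expression viewed as a single quotient; the leading-term comparison is the direct route.


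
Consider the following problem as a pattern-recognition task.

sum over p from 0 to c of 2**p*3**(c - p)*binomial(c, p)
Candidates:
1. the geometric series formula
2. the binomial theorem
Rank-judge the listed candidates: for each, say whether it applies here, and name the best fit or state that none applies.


Verdict: the binomial theorem — the summand is term p of a binomial expansion in 2 and 3; the whole sum is a single power.
- the geometric series formula — the term-to-term ratio drifts with the index — the one thing the geometric formula cannot absorb.
- the binomial theorem — yes — fits the structure here.


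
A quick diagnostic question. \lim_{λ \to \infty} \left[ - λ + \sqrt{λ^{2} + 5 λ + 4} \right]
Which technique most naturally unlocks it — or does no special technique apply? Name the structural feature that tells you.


Technique: conjugate multiplication — this difference gives up after one conjugate multiplication — the radical structure cancels against its conjugate.


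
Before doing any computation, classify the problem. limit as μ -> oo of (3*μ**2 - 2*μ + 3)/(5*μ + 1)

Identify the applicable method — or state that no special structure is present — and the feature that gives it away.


Technique: dominant-term comparison — divide by the highest power of μ present: lower-order terms vanish and the dominant ratio remains. Viewed as a single quotient this is an ∞/∞ form — an at-infinity application of l'Hôpital's rule would also resolve it; comparing leading growth reads the answer without differentiating.


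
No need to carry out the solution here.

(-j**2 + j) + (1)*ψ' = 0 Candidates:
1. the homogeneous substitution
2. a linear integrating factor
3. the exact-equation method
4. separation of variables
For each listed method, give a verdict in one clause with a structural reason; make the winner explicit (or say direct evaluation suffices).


Diagnosis: no special technique — the slope is a pure function of j; integrate both sides and be done.
- the homogeneous substitution: rescaling both variables together changes the slope, so no ratio substitution collapses it.
- a linear integrating factor: the linear template holds only trivially here (the unknown is absent, so the coefficient is zero) — the method is not the natural label.
- the exact-equation method: no dependence on the unknown anywhere: exactness is a label without content here.
- separation of variables: any separation here is vacuous (nothing depends on the unknown); direct integration is the honest label.


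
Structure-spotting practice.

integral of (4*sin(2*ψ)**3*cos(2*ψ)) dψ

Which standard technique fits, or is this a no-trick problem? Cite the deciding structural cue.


Technique: u-substitution — read it as f(sin(2*ψ)) times a constant multiple of d(sin(2*ψ)): one substitution, u = sin(2*ψ), finishes it.


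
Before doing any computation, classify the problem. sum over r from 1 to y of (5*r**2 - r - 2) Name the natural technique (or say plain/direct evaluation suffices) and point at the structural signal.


Technique: no special technique — Faulhaber territory: sum each constant-multiple power of r with its closed-form formula, no trick required.


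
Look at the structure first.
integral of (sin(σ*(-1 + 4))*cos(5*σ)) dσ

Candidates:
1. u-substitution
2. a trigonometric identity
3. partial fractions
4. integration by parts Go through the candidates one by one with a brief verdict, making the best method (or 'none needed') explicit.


Technique: a trigonometric identity — the identity turns sin(σ*(-1 + 4))*cos(5*σ) into two lone cosines/sines, each trivially integrable.
- u-substitution: no subexpression of the integrand serves as a whole-integral substitution inner — individual terms may offer their own, but none carries its derivative as a factor of the full integrand; a working change of variable would have to be constructed from outside the expression.
- a trigonometric identity: applicable, and directly so.
- partial fractions: the expression is not a ratio of polynomials that decomposes further.
- integration by parts — not the fit here: there is no polynomial factor to ladder down — parts can still close the trigonometric product by recursion, though the identity rewrite is the direct route.


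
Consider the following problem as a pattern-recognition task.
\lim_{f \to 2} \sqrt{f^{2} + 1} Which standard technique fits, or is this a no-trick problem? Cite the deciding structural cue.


Technique: no special technique — no zero denominators, no indeterminate clash at 2 — substitute and read off the value.


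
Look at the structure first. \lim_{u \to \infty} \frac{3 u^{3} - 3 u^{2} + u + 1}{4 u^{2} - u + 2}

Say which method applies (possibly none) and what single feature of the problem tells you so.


Technique: dominant-term comparison — as u grows, only the highest-degree terms matter — compare leading terms and read the limit off. Differentiating the expression as a single quotient would eventually settle it as well; matching dominant growth settles it immediately.


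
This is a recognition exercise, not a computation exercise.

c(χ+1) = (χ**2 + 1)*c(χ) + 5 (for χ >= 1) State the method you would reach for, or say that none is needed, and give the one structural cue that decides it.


Method: a summation factor — first-order linear but the coefficient χ**2 + 1 moves with the index — divide by the cumulative product and telescope.


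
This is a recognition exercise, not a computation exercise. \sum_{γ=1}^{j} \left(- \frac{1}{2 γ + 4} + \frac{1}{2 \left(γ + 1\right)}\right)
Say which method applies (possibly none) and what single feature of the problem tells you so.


Method: telescoping — consecutive terms evaluate one function at adjacent indices (\frac{1}{2 \left(γ + 1\right)} is its current value): one term's tail is the next term's head, so the chain collapses.


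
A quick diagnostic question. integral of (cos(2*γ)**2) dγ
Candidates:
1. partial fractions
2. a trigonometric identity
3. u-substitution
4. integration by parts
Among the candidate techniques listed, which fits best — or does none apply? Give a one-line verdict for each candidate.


Diagnosis: a trigonometric identity — cos(2*γ)**2 is an even power — the power-reduction identity rewrites it into first-degree cosines.
- partial fractions — there is no rational-function structure to decompose.
- a trigonometric identity — applicable, and directly so.
- u-substitution: no subexpression of the integrand serves as a whole-integral substitution inner — individual terms may offer their own, but none carries its derivative as a factor of the full integrand; a working change of variable would have to be constructed from outside the expression.
- integration by parts: not the fit here: there is no polynomial factor to ladder down — parts can still close the trigonometric product by recursion, though the identity rewrite is the direct route.


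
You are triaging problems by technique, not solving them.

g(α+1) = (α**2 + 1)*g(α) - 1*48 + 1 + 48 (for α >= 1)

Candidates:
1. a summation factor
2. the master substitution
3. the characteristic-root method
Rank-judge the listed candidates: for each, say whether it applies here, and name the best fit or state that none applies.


Method: a summation factor — one-term recursion with variable weight α**2 + 1 is solved by product normalization, not by root-finding.
- a summation factor — a fit — the right tool for this form.
- the master substitution: with no divided-index recursive call, reindexing by powers of a base buys nothing.
- the characteristic-root method — an index-dependent weight blocks the pure exponential ansatz.


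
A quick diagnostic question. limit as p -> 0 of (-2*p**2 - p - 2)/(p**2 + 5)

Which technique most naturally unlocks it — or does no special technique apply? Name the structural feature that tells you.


Diagnosis: no special technique — the expression is continuous at 0 — substitute and evaluate; no indeterminate form appears.


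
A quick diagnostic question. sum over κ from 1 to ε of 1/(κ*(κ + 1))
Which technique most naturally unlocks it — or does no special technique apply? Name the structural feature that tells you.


Diagnosis: telescoping — one partial-fraction pass turns 1/(κ*(κ + 1)) into a shifted difference, and shifted differences telescope.


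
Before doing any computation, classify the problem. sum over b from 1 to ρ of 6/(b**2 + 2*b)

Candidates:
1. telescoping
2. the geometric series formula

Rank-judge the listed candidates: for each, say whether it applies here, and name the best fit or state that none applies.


Method: telescoping — poles of 6/(b**2 + 2*b) differ by an integer, the telltale of a telescoping partial-fraction sum.
- telescoping: yes — fits the structure here.
- the geometric series formula: dividing successive terms gives an index-dependent quantity, not a constant.


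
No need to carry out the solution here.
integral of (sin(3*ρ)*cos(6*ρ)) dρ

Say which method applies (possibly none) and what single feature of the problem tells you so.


Method: a trigonometric identity — split sin(3*ρ)*cos(6*ρ) with the angle-addition identities: the resulting sum integrates term by term.


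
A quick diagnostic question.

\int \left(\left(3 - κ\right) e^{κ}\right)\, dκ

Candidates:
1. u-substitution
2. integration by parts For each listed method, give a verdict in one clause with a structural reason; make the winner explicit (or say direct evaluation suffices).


Best approach: integration by parts — a polynomial 3 - κ against the kernel e^{κ} is the signature bounded-ladder case for integration by parts.
- u-substitution: no subexpression of the integrand serves as a whole-integral substitution inner — individual terms may offer their own, but none carries its derivative as a factor of the full integrand; a working change of variable would have to be constructed from outside the expression.
- integration by parts: yes, a natural case for it.


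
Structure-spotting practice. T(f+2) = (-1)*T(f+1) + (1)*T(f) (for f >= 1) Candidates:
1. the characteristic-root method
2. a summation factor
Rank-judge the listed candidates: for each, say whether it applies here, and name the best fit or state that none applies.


Technique: the characteristic-root method — the recurrence treats every index alike (constant coefficients, no forcing) — precisely the regime where r^f trials close it.
- the characteristic-root method — yes — fits the structure here.
- a summation factor: the recurrence reaches back more than one step, outside the first-order family a summation factor normalizes.


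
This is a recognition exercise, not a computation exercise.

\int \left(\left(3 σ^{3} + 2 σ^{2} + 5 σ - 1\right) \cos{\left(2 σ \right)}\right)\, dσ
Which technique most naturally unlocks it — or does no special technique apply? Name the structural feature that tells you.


Technique: integration by parts — a polynomial 3 σ^{3} + 2 σ^{2} + 5 σ - 1 against the kernel \cos{\left(2 σ \right)} is the signature bounded-ladder case for integration by parts.


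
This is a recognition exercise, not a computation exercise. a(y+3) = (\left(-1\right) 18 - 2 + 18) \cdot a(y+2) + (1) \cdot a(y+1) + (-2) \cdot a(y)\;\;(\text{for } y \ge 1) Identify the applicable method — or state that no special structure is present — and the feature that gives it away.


Verdict: the characteristic-root method — shift-invariance with fixed coefficients calls for exponential trials; the characteristic polynomial finds every r^y.


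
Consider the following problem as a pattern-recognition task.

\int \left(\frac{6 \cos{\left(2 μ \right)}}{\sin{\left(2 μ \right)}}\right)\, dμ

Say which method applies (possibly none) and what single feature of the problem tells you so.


Best approach: u-substitution — structure check: outer function, inner expression \sin{\left(2 μ \right)}, inner derivative as a factor — the classic u = \sin{\left(2 μ \right)} pattern.


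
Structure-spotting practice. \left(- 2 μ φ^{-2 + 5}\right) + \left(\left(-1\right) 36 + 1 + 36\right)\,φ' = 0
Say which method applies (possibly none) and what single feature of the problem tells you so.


Diagnosis: separation of variables — separating collects all φ-dependence with the derivative and leaves all μ-dependence opposite: variables separate.


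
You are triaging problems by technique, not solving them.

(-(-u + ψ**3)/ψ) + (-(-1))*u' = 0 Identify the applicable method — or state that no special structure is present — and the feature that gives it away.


Verdict: a linear integrating factor — the unknown enters only to the first power against a nonzero forcing term — the integrating-factor template applies directly.


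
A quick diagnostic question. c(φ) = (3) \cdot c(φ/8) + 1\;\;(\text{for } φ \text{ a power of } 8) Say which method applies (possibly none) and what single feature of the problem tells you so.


Diagnosis: the master substitution — the argument shrinks by the factor 8, so measure the index on a logarithmic scale and the recursion becomes a shift.


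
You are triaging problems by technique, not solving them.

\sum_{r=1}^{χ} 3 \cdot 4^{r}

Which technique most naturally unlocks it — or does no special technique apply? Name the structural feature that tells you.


Diagnosis: the geometric series formula — the ratio of consecutive terms is the constant 4, independent of the index — a geometric sum.


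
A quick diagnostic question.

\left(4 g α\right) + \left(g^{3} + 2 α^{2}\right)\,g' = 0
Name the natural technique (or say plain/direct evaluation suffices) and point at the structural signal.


Method: the exact-equation method — because the two cross partials coincide, the form is conservative as written — recover its potential in (α, g).


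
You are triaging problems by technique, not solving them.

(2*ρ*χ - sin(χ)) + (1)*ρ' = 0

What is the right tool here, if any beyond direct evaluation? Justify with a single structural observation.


Verdict: a linear integrating factor — linear in the unknown with genuine forcing: multiply through by the exponential of the integrated coefficient and the left side closes into one derivative.


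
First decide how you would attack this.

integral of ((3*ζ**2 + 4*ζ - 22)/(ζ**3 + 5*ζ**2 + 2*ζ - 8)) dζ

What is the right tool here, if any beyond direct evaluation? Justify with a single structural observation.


Best approach: partial fractions — the factorization of ζ**3 + 5*ζ**2 + 2*ζ - 8 is the whole battle; after it, each term is a table integral.


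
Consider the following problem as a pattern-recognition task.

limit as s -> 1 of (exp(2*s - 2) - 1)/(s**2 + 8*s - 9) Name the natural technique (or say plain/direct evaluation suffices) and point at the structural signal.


Best approach: l'Hôpital's rule (0/0) — both numerator and denominator vanish at 1: the genuine 0/0 indeterminate that l'Hôpital exists for. Known elementary limits would finish this too — the rule just bypasses the case analysis.


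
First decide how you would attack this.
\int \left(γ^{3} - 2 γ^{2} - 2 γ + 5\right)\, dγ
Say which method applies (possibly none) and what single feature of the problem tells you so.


Method: no special technique — a term-by-term power-rule job in γ; no substitution or rearrangement earns its keep here.


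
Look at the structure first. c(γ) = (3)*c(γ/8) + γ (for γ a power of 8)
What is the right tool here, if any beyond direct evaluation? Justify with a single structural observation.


Method: the master substitution — the index is divided (γ/8), not shifted — substitute γ = 8^m to straighten it into a shift recurrence.


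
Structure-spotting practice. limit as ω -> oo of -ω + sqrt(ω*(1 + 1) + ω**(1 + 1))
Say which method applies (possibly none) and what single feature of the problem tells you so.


Best approach: conjugate multiplication — neither sqrt(ω*(1 + 1) + ω**(1 + 1)) nor ω converges alone, so rewrite their difference as a conjugate-rationalized quotient first.


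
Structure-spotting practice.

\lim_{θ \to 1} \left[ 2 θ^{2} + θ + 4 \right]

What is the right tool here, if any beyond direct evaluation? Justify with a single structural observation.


Diagnosis: no special technique — no denominator vanishes and nothing blows up at 1: direct substitution is the whole computation.


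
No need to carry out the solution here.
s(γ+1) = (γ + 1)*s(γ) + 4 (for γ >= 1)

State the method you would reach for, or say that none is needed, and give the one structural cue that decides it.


Technique: a summation factor — first-order, linear, moving coefficient γ + 1: the discrete analogue of an integrating factor handles it.


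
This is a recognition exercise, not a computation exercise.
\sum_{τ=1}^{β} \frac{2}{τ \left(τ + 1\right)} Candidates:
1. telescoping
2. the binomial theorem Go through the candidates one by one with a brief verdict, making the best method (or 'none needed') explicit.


Diagnosis: telescoping — after splitting \frac{2}{τ \left(τ + 1\right)} into partial fractions, the pieces are shifted copies of one function and cancel telescopically.
- telescoping — applicable, and directly so.
- the binomial theorem — no binomial coefficients pair up with complementary powers here.


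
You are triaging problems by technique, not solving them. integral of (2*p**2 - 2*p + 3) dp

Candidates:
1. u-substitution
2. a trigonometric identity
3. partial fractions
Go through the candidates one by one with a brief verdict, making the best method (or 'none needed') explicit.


Verdict: no special technique — scan for structure and find none: constant multiples of powers of p, integrate directly.
- u-substitution: any workable substitution here is cosmetic — the integrand is already in directly integrable form.
- a trigonometric identity: with no trigonometric functions present, identity rewriting has no target.
- partial fractions: there is no rational-function structure to decompose.


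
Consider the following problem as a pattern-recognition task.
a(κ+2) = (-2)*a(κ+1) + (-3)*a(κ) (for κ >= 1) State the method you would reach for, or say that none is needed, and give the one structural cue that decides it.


Method: the characteristic-root method — because shifting κ leaves the equation's coefficients unchanged, exponential trials reduce it to algebra.


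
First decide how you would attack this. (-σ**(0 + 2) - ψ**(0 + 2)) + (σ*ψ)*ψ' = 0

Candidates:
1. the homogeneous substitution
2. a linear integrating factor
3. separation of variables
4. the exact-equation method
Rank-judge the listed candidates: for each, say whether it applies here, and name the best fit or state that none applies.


Method: the homogeneous substitution — solved for the derivative, the right side is unchanged under scaling σ and ψ together — it depends only on the ratio ψ/σ, so substitute a single ratio variable. Rearranged, this also fits the Bernoulli template directly; the homogeneous substitution reads the structure without the rearrangement.
- the homogeneous substitution: a fit — the right tool for this form.
- a linear integrating factor — a nonlinear term in the unknown puts this outside the integrating-factor template.
- separation of variables: the two dependences are entangled, not a clean product of one-variable pieces.
- the exact-equation method — exactness fails on the nose — the mixed partials do not match.


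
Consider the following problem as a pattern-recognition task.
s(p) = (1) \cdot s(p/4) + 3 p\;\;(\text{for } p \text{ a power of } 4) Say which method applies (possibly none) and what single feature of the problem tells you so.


Method: the master substitution — the argument shrinks by the factor 4, so measure the index on a logarithmic scale and the recursion becomes a shift.


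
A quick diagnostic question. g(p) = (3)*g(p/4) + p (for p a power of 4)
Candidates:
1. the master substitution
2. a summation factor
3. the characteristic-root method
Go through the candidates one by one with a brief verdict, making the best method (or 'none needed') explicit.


Technique: the master substitution — the argument p/4 divides the index by 4; the standard p = 4^m substitution converts it to a constant-shift recurrence.
- the master substitution — yes, a natural case for it.
- a summation factor: the recursion divides its index rather than shifting it — there is no previous-term chain for a summation factor to telescope.
- the characteristic-root method: the recursion divides its index rather than shifting it — outside the constant-shift family the root method covers.


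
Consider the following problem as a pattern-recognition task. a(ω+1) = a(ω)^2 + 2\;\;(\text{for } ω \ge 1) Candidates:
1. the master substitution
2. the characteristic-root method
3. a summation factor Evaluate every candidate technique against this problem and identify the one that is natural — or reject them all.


Verdict: no special technique — the recurrence is nonlinear in the sequence terms; no linear-recurrence method fits it as written — one iterates or studies it directly.
- the master substitution — this is shift-type recursion, outside the divide-and-conquer template.
- the characteristic-root method: nonlinearity rules out exponential-mode superposition from the start.
- a summation factor: no summation factor applies — the rule is not linear in the sequence values.


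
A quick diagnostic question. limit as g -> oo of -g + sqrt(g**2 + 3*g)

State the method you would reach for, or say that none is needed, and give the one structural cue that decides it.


Technique: conjugate multiplication — two divergent pieces with a minus sign between them and a radical in the mix: rationalize sqrt(g**2 + 3*g) - g before any limit law applies.


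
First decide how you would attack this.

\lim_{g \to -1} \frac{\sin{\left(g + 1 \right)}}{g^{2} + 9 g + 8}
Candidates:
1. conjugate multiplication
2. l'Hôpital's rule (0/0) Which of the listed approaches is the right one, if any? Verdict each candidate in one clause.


Method: l'Hôpital's rule (0/0) — numerator and denominator both vanish at -1 — a genuine 0/0 form, which is exactly when l'Hôpital applies. Known elementary limits would finish this too — the rule just bypasses the case analysis.
- conjugate multiplication — no divergent radical difference is present for a conjugate pair to cancel.
- l'Hôpital's rule (0/0): applies; the problem has the shape this method handles.


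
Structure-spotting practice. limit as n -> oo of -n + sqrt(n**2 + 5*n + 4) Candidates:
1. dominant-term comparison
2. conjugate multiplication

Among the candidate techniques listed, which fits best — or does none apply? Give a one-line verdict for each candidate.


Method: conjugate multiplication — both pieces blow up but their difference is finite; the conjugate trick rationalizes sqrt(n**2 + 5*n + 4) - n.
- dominant-term comparison — leading-power comparison does not apply to this form.
- conjugate multiplication: a fit — the right tool for this form.


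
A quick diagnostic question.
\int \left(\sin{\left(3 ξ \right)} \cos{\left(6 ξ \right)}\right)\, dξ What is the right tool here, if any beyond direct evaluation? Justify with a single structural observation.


Diagnosis: a trigonometric identity — \sin{\left(3 ξ \right)} \cos{\left(6 ξ \right)} mixes two frequencies; the product-to-sum identity splits it into single-frequency sinusoids.


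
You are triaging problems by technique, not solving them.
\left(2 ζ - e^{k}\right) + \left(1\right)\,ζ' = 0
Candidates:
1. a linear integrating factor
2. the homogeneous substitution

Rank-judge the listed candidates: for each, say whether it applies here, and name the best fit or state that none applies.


Verdict: a linear integrating factor — ζ enters only linearly with coefficient 2; multiply by exp of the integral of 2 and the left side becomes one derivative.
- a linear integrating factor: yes, a natural case for it.
- the homogeneous substitution — the ratio substitution does not collapse this equation.


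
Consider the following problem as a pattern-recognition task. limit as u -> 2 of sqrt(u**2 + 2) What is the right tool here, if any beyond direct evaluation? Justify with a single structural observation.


Diagnosis: no special technique — the expression is continuous at the evaluation point — substitute directly; no indeterminate form appears.


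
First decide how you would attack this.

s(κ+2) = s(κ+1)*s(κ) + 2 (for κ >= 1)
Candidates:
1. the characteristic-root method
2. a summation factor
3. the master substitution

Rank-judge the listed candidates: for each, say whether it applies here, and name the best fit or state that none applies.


Verdict: no special technique — this one you iterate or analyze qualitatively: the nonlinearity defeats linear solution methods.
- the characteristic-root method: nonlinearity rules out exponential-mode superposition from the start.
- a summation factor: the recursion is nonlinear — outside the first-order linear family a summation factor addresses.
- the master substitution: the recursion shifts the index rather than dividing it.


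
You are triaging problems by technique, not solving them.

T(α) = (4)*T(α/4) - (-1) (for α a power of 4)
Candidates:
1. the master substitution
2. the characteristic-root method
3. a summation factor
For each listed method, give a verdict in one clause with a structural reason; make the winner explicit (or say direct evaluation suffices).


Technique: the master substitution — treat m = log base 4 of α as the new clock: one recursion step advances m by one while α scales by 4.
- the master substitution: applies; the problem has the shape this method handles.
- the characteristic-root method: a divided-index call is not the fixed-shift linear shape that characteristic roots solve.
- a summation factor — the recursion divides its index rather than shifting it — there is no previous-term chain for a summation factor to telescope.


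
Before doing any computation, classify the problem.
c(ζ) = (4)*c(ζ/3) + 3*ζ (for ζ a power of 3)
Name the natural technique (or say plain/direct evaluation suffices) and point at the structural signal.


Technique: the master substitution — divide-the-index recursion (ζ/3 inside the call) straightens out once the index is rewritten as 3^m.


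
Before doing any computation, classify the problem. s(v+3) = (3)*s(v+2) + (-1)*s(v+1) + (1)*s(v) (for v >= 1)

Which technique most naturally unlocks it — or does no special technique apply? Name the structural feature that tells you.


Diagnosis: the characteristic-root method — try a geometric ansatz r^v: constant coefficients turn the recurrence into one polynomial equation in r.


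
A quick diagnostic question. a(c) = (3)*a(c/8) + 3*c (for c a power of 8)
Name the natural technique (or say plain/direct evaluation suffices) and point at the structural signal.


Diagnosis: the master substitution — the argument c/8 divides the index by 8; the standard c = 8^m substitution converts it to a constant-shift recurrence.


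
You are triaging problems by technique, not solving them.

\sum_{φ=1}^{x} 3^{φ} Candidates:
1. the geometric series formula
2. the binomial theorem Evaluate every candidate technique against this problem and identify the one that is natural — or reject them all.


Best approach: the geometric series formula — consecutive terms stand in a fixed index-free ratio — the geometric sum formula closes it.
- the geometric series formula — yes, a natural case for it.
- the binomial theorem — no binomial coefficients pair with matched powers.


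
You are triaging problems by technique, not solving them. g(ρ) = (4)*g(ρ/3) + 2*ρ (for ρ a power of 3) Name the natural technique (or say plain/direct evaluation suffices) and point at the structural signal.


Verdict: the master substitution — index division is the fingerprint: ρ/3 in the recursive call means substitute ρ = 3^m.


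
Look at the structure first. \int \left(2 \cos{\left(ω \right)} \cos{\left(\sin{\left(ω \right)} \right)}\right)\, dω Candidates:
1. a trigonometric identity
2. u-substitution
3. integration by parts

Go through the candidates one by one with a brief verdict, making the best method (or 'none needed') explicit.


Best approach: u-substitution — read it as f(\sin{\left(ω \right)}) times a constant multiple of d(\sin{\left(ω \right)}): one substitution, u = \sin{\left(ω \right)}, finishes it.
- a trigonometric identity — no identity rewrites this into an easier trigonometric form.
- u-substitution — applicable, and directly so.
- integration by parts — no split into a nonconstant polynomial times one of the standard kernels — exp, sine, or cosine of a linear argument, or a logarithm — applies here.


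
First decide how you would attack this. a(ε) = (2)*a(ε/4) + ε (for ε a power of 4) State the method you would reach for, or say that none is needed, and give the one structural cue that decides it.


Technique: the master substitution — the argument ε/4 divides the index by 4; the standard ε = 4^m substitution converts it to a constant-shift recurrence.


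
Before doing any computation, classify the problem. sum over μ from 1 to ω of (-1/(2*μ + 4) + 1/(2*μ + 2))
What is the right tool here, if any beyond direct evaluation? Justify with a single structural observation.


Diagnosis: telescoping — a difference of consecutive values of one function (1/(2*μ + 2) at one index and the next) — telescoping by construction.


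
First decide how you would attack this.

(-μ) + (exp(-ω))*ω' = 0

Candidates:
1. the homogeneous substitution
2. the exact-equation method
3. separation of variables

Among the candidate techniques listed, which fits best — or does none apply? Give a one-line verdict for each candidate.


Diagnosis: separation of variables — separating collects all ω-dependence with the derivative and leaves all μ-dependence opposite: variables separate.
- the homogeneous substitution: the ratio of the variables does not determine the slope.
- the exact-equation method — the cross-partial test holds only vacuously — each coefficient lives in its own variable, so the exactness machinery reads no structure the split form does not already show.
- separation of variables: applies; the problem has the shape this method handles.


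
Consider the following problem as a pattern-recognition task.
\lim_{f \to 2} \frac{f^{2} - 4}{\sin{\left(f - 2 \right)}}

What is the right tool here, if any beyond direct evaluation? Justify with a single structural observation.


Diagnosis: l'Hôpital's rule (0/0) — both numerator and denominator vanish at 2: the genuine 0/0 indeterminate that l'Hôpital exists for. A local series expansion at the point resolves it as well; the rule is the packaged version of that step.


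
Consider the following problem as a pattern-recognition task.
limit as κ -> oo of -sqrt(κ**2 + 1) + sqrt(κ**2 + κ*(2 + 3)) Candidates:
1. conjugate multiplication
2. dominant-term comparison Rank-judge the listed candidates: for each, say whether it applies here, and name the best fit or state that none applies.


Method: conjugate multiplication — the difference sqrt(κ**2 + κ*(2 + 3)) - sqrt(κ**2 + 1) is an ∞ − ∞ stalemate; its conjugate partner breaks the tie.
- conjugate multiplication — yes — fits the structure here.
- dominant-term comparison — no ranking of term growth rates resolves the limit here.


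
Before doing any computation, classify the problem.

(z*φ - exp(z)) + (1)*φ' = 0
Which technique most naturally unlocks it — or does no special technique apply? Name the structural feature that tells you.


Verdict: a linear integrating factor — arrange it as φ' + z·φ = (the forcing term) and the integrating factor does the rest.


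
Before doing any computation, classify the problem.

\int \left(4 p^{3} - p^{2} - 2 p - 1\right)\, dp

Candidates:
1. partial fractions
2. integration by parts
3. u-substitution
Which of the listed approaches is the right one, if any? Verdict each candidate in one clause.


Best approach: no special technique — every term is a constant multiple of a power of p; term-wise power-rule integration needs no preliminary transformation.
- partial fractions — the expression is not a ratio of polynomials that decomposes further.
- integration by parts — splitting off a factor buys nothing — the integrand integrates directly without parts.
- u-substitution: any workable substitution here is cosmetic — the integrand is already in directly integrable form.


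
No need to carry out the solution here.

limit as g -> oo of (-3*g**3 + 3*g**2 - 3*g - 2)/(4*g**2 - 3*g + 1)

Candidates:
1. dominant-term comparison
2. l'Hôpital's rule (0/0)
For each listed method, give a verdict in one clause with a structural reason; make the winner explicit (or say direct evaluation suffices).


Diagnosis: dominant-term comparison — as g grows, only the highest-degree terms matter — compare leading terms and read the limit off.
- dominant-term comparison — applies; the problem has the shape this method handles.
- l'Hôpital's rule (0/0): no 0/0 form appears: written as one quotient, top and bottom both grow without bound, and the ratio is decided by their leading terms.


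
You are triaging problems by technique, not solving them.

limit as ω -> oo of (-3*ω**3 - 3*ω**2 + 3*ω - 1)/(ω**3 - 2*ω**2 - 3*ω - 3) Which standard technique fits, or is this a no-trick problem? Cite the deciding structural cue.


Diagnosis: dominant-term comparison — divide by the highest power of ω present: lower-order terms vanish and the dominant ratio remains. As a single quotient, the ∞/∞ shape would yield to repeated differentiation as well — the growth comparison gets there in one look.


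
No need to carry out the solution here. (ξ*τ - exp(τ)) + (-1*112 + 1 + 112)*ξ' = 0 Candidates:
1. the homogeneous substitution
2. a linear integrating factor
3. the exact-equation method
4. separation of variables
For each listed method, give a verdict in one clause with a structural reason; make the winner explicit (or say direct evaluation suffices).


Method: a linear integrating factor — first power of ξ, nonzero forcing: the integrating-factor recipe applies verbatim with p = τ.
- the homogeneous substitution: the slope does not depend on the ratio of the variables alone.
- a linear integrating factor: yes, a natural case for it.
- the exact-equation method — the mixed partial derivatives differ, so the left side is not a total differential.
- separation of variables — the two dependences are entangled, not a clean product of one-variable pieces.


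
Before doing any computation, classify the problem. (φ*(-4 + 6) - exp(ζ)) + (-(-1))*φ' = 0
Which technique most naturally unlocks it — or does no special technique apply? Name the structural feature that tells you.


Method: a linear integrating factor — φ appears only to the first power with coefficient (-4 + 6) — the classic integrating-factor setup.


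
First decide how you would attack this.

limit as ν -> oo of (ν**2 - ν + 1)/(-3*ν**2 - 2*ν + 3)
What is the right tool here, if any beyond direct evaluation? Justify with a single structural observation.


Diagnosis: dominant-term comparison — at large ν only the top-degree terms survive; compare the leading terms and the limit falls out. As a single quotient, the ∞/∞ shape would yield to repeated differentiation as well — the growth comparison gets there in one look.


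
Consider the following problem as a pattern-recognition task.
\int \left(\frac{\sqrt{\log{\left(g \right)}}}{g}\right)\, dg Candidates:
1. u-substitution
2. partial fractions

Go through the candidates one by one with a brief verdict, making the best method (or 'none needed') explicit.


Diagnosis: u-substitution — read it as f(\log{\left(g \right)}) times a constant multiple of d(\log{\left(g \right)}): one substitution, u = \log{\left(g \right)}, finishes it.
- u-substitution: applicable, and directly so.
- partial fractions — the expression is not a ratio of polynomials that decomposes further.


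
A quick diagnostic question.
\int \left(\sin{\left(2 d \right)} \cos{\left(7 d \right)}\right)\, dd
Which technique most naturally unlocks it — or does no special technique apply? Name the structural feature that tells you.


Diagnosis: a trigonometric identity — split \sin{\left(2 d \right)} \cos{\left(7 d \right)} with the angle-addition identities: the resulting sum integrates term by term.
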